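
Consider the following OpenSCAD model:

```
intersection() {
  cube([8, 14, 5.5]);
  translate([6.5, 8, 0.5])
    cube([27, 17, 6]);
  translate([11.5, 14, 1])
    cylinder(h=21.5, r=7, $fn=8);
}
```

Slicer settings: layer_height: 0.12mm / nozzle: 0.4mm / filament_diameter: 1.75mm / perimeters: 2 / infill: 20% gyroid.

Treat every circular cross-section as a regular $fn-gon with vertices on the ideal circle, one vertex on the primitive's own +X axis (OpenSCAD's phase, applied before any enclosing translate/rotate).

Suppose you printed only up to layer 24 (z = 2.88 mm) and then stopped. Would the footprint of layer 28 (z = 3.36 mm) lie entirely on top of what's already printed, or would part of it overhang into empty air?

Compare the two slices. At z = 2.88: the cube is present — its section is the full 8×14 rectangle (area 112.00 mm²); the cube at (6.5, 8) (footprint 27×17) is included at this height (area 459.00 mm²); the r=7 cylinder at (11.5, 14) contributes a regular 8-gon of circumradius 7 (area = (8/2)·7.000²·sin(360°/8) = 138.59 mm²); After intersecting: the 27×17 cube at (6.5, 8) partially overlaps the 8×14 cube; clipping to the common part keeps 9.00 mm²; the r=7 cylinder at (11.5, 14) partially overlaps the running intersection; clipping to the common part keeps 7.86 mm² — area = 7.86 mm². At z = 3.36: the cube is present — its section is the full 8×14 rectangle (area 112.00 mm²); the 27×17 cube at (6.5, 8) contributes its full rectangle (area 459.00 mm²); the r=7 cylinder at (11.5, 14) gives a regular 8-gon of circumradius 7 (constant along its height) (area = (8/2)·7.000²·sin(360°/8) = 138.59 mm²); Keeping only the common overlap: the 27×17 cube at (6.5, 8) partially overlaps the 8×14 cube; clipping to the common part keeps 9.00 mm²; the r=7 cylinder at (11.5, 14) partially overlaps the running intersection; clipping to the common part keeps 7.86 mm² — area = 7.86 mm². Checking containment: the cross-section at z = 3.36 is a subset of the cross-section at z = 2.88.

entirely on top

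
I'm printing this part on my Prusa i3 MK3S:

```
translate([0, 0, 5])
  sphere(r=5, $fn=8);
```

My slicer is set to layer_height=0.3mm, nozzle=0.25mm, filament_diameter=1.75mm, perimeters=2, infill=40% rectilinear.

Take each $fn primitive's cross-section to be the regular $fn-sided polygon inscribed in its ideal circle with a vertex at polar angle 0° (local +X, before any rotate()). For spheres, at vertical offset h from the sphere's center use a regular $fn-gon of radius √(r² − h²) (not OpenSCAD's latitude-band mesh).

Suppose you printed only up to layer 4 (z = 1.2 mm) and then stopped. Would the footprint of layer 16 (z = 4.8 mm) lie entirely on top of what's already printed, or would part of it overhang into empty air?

Compare the two slices. At z = 1.2: the r=5 sphere contributes a regular 8-gon of circumradius √(5²−3.8²) = 3.250 (area = (8/2)·3.250²·sin(360°/8) = 29.87 mm²). At z = 4.8: the r=5 sphere contributes a regular 8-gon of circumradius √(5²−0.2²) = 4.996 (area = (8/2)·4.996²·sin(360°/8) = 70.60 mm²). Checking containment: at z = 4.8 the cross-section extends beyond the z = 1.2 cross-section by about 40.73 mm².

part overhangs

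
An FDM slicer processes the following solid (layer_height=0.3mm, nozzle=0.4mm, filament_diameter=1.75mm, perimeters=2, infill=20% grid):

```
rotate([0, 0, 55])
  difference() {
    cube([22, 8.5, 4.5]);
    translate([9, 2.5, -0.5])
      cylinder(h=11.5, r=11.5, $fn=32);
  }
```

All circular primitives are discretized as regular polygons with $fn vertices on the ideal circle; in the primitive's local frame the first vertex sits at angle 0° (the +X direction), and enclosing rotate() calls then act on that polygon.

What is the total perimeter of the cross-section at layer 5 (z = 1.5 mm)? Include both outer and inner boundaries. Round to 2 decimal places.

22.37 mm

At z = 1.5 mm: the 22×8.5 cube contributes its full rectangle (perimeter 61.00 mm); the r=11.5 cylinder at (9, 2.5) gives a regular 32-gon of circumradius 11.5 (constant along its height) (perimeter = 2·32·11.500·sin(180°/32) = 72.14 mm); After the difference (first − rest): starting from the 22×8.5 cube, the r=11.5 cylinder at (9, 2.5) partially overlaps it — only the 170.42 mm² overlap (of its 412.81 mm²) is removed, clipping the outline — boundary = 22.37 mm; (whole slice rotated 55° about Z — lengths, areas and connectivity unchanged). Overall, the cross-section is a single solid region. Total boundary length (outer) = 22.37 mm.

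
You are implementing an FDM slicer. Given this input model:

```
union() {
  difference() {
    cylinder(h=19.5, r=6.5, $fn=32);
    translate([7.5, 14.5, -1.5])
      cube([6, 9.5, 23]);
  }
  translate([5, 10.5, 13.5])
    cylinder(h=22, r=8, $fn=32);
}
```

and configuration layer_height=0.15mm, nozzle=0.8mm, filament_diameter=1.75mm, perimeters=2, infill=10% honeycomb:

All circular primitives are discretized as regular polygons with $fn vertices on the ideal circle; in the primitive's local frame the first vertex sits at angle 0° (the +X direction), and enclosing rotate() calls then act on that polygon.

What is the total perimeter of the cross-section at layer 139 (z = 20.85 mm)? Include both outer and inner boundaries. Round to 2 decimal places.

50.18 mm

At z = 20.85 mm: the cylinder is absent (z outside [0, 19.5]); the cube at (7.5, 14.5) (footprint 6×9.5) is included at this height (perimeter 31.00 mm); After the difference (first − rest): the first operand is absent here, so nothing remains; the cylinder at (5, 10.5): section is a regular 32-gon, circumradius r=8 (perimeter = 2·32·8.000·sin(180°/32) = 50.18 mm); Combining (union): only the r=8 cylinder at (5, 10.5) is present, so the union is just that shape — boundary = 50.18 mm. Overall, the cross-section is a single solid region. Total boundary length (outer) = 50.18 mm.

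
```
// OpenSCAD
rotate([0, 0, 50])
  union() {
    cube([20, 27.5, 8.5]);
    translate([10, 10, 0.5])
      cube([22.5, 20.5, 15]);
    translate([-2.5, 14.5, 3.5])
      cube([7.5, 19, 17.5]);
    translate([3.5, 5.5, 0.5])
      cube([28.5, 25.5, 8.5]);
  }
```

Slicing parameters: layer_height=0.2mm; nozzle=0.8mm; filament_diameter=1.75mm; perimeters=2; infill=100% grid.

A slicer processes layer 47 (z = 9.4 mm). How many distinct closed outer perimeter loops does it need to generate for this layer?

At z = 9.4 mm: the cube is not intersected at this z (z outside [0, 8.5]); the cube at (10, 10) is present — its section is the full 22.5×20.5 rectangle; the 7.5×19 cube at (-2.5, 14.5) contributes its full rectangle; the cube at (3.5, 5.5) is absent (z outside [0.5, 9]); Merging all regions: the 2 present regions are separate (no shared area or edge), so areas and boundary lengths simply add and each stays a separate island — 2 connected regions; (whole slice rotated 50° about Z — lengths, areas and connectivity unchanged). The result has 2 disconnected regions.

2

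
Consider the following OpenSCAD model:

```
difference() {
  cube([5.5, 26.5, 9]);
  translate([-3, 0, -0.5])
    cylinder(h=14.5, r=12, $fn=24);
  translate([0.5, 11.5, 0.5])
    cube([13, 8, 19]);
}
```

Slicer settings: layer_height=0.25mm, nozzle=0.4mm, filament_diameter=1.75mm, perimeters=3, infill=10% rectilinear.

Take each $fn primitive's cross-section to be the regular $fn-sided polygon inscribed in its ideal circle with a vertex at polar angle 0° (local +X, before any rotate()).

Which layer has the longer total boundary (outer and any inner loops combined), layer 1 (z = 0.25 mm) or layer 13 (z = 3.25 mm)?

Layer 1 (z = 0.25): the cube is present — its section is the full 5.5×26.5 rectangle (perimeter 64.00 mm); the r=12 cylinder at (-3, 0) contributes a regular 24-gon of circumradius 12 (perimeter = 2·24·12.000·sin(180°/24) = 75.18 mm); the cube at (0.5, 11.5) does not reach this height (z outside [0.5, 19.5]); Subtracting the remaining from the first: starting from the 5.5×26.5 cube, the r=12 cylinder at (-3, 0) partially overlaps it — only the 56.62 mm² overlap (of its 447.24 mm²) is removed, clipping the outline — boundary = 44.83 mm. So its perimeter = 44.83 mm. Layer 13 (z = 3.25): the cube (footprint 5.5×26.5) is included at this height (perimeter 64.00 mm); the r=12 cylinder at (-3, 0) contributes a regular 24-gon of circumradius 12 (perimeter = 2·24·12.000·sin(180°/24) = 75.18 mm); the cube at (0.5, 11.5) is present — its section is the full 13×8 rectangle (perimeter 42.00 mm); Subtracting the remaining from the first: starting from the 5.5×26.5 cube, the r=12 cylinder at (-3, 0) partially overlaps it — only the 56.62 mm² overlap (of its 447.24 mm²) is removed, clipping the outline; the 13×8 cube at (0.5, 11.5) partially overlaps it — only the 40.00 mm² overlap (of its 104.00 mm²) is removed, clipping the outline — boundary = 54.83 mm. So its perimeter = 54.83 mm. Layer 13 is larger (54.83 vs 44.83 mm).

layer 13 (z = 3.25 mm)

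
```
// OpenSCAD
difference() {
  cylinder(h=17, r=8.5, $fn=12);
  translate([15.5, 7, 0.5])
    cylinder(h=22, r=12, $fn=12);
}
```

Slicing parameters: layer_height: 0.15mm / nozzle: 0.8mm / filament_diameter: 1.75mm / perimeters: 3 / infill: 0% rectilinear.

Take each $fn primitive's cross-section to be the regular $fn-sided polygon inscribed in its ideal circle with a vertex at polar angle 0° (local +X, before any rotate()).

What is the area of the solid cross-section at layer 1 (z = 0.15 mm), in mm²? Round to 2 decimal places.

216.75 mm²

At z = 0.15 mm: the r=8.5 cylinder contributes a regular 12-gon of circumradius 8.5 (area = (12/2)·8.500²·sin(360°/12) = 216.75 mm²); the cylinder at (15.5, 7) is not intersected at this z (z outside [0.5, 22.5]); Subtracting the remaining from the first: none of the subtracted shapes is present at this height, so the r=8.5 cylinder is unchanged — area = 216.75 mm². Overall, the cross-section is a single solid region. Net area = 216.75 mm².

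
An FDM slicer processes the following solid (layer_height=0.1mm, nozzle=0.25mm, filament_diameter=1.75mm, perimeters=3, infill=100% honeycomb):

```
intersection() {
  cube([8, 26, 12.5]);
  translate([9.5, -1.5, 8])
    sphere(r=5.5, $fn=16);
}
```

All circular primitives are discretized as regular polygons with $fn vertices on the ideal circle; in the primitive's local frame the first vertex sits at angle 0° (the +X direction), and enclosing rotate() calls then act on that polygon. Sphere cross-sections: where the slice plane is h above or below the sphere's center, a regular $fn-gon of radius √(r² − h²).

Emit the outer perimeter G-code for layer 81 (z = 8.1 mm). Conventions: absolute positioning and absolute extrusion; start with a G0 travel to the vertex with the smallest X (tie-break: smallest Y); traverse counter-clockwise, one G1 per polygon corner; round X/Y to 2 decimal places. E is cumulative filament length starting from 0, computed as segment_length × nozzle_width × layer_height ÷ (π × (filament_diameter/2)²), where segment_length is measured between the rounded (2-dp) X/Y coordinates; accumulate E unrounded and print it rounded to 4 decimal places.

At z = 8.1 mm: the cube (footprint 8×26) is included at this height; the r=5.5 sphere at (9.5, -1.5) slices to a regular 16-gon of circumradius 5.499 (√(r²−h²) with h=0.1 from center); Keeping only the common overlap: the r=5.5 sphere at (9.5, -1.5) partially overlaps the 8×26 cube; clipping to the common part keeps 9.34 mm² — 1 connected region. The outline is a single polygon with 6 vertices. Extrusion per mm of travel: 0.25 × 0.1 / (π × 0.875²) = 0.010394. Accumulating E over each segment gives final E = 0.1343.

G0 X4.30 Y0.00 Z8.10
G1 X8.00 Y0.00 E0.0385
G1 X8.00 Y3.70 E0.0769
G1 X7.40 Y3.58 E0.0833
G1 X5.61 Y2.39 E0.1056
G1 X4.42 Y0.60 E0.1280
G1 X4.30 Y0.00 E0.1343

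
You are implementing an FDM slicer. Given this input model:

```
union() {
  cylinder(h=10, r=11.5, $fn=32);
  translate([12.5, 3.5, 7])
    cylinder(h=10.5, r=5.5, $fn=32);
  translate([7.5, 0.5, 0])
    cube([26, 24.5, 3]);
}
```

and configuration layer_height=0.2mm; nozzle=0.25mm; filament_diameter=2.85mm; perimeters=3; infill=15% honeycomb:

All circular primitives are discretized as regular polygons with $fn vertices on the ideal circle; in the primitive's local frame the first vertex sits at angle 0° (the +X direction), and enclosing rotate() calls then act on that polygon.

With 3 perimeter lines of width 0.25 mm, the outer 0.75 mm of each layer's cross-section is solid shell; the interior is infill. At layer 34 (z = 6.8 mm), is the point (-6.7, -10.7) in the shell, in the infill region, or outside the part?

outside

At z = 6.8 mm: the r=11.5 cylinder contributes a regular 32-gon of circumradius 11.5; the cylinder at (12.5, 3.5) is absent (z outside [7, 17.5]); the cube at (7.5, 0.5) does not reach this height (z outside [0, 3]); Taking the union: only the r=11.5 cylinder is present, so the union is just that shape — 1 connected region. Overall, the cross-section is a single solid region. The nearest boundary edge runs (-6.39, -9.56)→(-4.40, -10.62); distance from the point to it = 1.15 mm. The point is not inside any of the regions above, so it lies outside the cross-section (1.15 mm from the nearest boundary).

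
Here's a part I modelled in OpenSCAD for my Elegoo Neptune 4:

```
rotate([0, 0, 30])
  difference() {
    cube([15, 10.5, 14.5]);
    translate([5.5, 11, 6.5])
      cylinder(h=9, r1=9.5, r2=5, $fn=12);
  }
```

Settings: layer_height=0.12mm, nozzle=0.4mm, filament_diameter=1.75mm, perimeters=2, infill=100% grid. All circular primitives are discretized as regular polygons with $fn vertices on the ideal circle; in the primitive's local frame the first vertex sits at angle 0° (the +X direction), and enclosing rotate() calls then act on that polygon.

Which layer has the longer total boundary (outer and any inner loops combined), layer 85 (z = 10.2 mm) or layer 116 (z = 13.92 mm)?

Layer 85 (z = 10.2): the cube is present — its section is the full 15×10.5 rectangle (perimeter 51.00 mm); the cone at (5.5, 11): at t=0.411 of its height the radius interpolates to r₁+(r₂−r₁)t = 7.650, giving a regular 12-gon of that circumradius (perimeter = 2·12·7.650·sin(180°/12) = 47.52 mm); After the difference (first − rest): starting from the 15×10.5 cube, the cone at (5.5, 11) partially overlaps it — only the 74.35 mm² overlap (of its 175.57 mm²) is removed, clipping the outline — boundary = 51.22 mm; (rotated 30° about Z; rotation is an isometry so areas/perimeters/island counts are preserved). So its perimeter = 51.22 mm. Layer 116 (z = 13.92): the cube (footprint 15×10.5) is included at this height (perimeter 51.00 mm); the cone at (5.5, 11): at t=0.824 of its height the radius interpolates to r₁+(r₂−r₁)t = 5.790, giving a regular 12-gon of that circumradius (perimeter = 2·12·5.790·sin(180°/12) = 35.97 mm); Subtracting the remaining from the first: starting from the 15×10.5 cube, the cone at (5.5, 11) partially overlaps it — only the 44.52 mm² overlap (of its 100.57 mm²) is removed, clipping the outline — boundary = 55.61 mm; (rotated 30° about Z; rotation is an isometry so areas/perimeters/island counts are preserved). So its perimeter = 55.61 mm. Layer 116 is larger (55.61 vs 51.22 mm).

layer 116 (z = 13.92 mm)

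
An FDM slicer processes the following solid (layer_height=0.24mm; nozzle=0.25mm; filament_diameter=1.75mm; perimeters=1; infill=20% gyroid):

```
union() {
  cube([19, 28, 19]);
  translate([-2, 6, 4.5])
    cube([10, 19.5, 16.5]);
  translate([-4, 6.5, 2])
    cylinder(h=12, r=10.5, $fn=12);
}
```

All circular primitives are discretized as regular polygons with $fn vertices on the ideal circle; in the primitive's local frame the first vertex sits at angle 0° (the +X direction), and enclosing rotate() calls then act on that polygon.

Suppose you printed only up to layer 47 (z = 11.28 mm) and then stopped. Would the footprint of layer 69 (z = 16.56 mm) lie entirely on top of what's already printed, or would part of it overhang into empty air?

entirely on top

Compare the two slices. At z = 11.28: the 19×28 cube contributes its full rectangle (area 532.00 mm²); the 10×19.5 cube at (-2, 6) contributes its full rectangle (area 195.00 mm²); the r=10.5 cylinder at (-4, 6.5) contributes a regular 12-gon of circumradius 10.5 (area = (12/2)·10.500²·sin(360°/12) = 330.75 mm²); Taking the union: the regions partially overlap — summed areas 1057.75 mm² minus the doubly-counted overlap 255.24 mm² gives 802.51 mm² — area = 802.51 mm². At z = 16.56: the cube (footprint 19×28) is included at this height (area 532.00 mm²); the cube at (-2, 6) is present — its section is the full 10×19.5 rectangle (area 195.00 mm²); the cylinder at (-4, 6.5) does not reach this height (z outside [2, 14]); Taking the union: the regions partially overlap — summed areas 727.00 mm² minus the doubly-counted overlap 156.00 mm² gives 571.00 mm² — area = 571.00 mm². Checking containment: the cross-section at z = 16.56 is a subset of the cross-section at z = 11.28.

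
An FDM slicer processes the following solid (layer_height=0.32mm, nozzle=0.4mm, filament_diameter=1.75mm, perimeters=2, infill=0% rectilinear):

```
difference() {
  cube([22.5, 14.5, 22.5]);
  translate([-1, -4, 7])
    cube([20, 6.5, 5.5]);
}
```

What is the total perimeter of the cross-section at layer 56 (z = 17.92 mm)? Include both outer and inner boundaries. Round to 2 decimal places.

74.00 mm

At z = 17.92 mm: the cube is present — its section is the full 22.5×14.5 rectangle (perimeter 74.00 mm); the cube at (-1, -4) does not reach this height (z outside [7, 12.5]); Taking the first minus the rest: none of the subtracted shapes is present at this height, so the 22.5×14.5 cube is unchanged — boundary = 74.00 mm. Overall, the cross-section is a single solid region. Total boundary length (outer) = 74.00 mm.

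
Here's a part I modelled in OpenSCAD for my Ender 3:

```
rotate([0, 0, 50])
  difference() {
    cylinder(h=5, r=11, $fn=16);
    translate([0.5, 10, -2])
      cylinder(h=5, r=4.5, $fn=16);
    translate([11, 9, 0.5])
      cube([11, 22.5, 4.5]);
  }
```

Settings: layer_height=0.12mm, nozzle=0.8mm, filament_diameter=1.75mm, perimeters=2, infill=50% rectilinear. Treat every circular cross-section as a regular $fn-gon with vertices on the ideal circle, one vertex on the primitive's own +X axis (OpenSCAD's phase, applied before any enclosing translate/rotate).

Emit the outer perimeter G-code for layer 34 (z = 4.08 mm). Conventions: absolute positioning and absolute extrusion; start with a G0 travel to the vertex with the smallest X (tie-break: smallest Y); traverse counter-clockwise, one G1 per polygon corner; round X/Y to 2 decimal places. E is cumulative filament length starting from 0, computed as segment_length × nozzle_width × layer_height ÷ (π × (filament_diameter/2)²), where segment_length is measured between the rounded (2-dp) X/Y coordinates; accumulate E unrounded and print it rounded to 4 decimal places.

G0 X-10.96 Y-0.96 Z4.08
G1 X-9.76 Y-5.08 E0.1713
G1 X-7.07 Y-8.43 E0.3427
G1 X-3.31 Y-10.49 E0.5139
G1 X0.96 Y-10.96 E0.6853
G1 X5.08 Y-9.76 E0.8566
G1 X8.43 Y-7.07 E1.0281
G1 X10.49 Y-3.31 E1.1992
G1 X10.96 Y0.96 E1.3706
G1 X9.76 Y5.08 E1.5419
G1 X7.07 Y8.43 E1.7134
G1 X3.31 Y10.49 E1.8845
G1 X-0.96 Y10.96 E2.0560
G1 X-5.08 Y9.76 E2.2272
G1 X-8.43 Y7.07 E2.3987
G1 X-10.49 Y3.31 E2.5698
G1 X-10.96 Y-0.96 E2.7413

At z = 4.08 mm: the cylinder: section is a regular 16-gon, circumradius r=11; the cylinder at (0.5, 10) does not reach this height (z outside [-2, 3]); the 11×22.5 cube at (11, 9) contributes its full rectangle; Subtracting the remaining from the first: starting from the r=11 cylinder, the 11×22.5 cube at (11, 9) misses the remaining region (no effect) — 1 connected region; (whole slice rotated 50° about Z — lengths, areas and connectivity unchanged). The outline is a single polygon with 16 vertices. Extrusion per mm of travel: 0.8 × 0.12 / (π × 0.875²) = 0.039912. Accumulating E over each segment gives final E = 2.7413.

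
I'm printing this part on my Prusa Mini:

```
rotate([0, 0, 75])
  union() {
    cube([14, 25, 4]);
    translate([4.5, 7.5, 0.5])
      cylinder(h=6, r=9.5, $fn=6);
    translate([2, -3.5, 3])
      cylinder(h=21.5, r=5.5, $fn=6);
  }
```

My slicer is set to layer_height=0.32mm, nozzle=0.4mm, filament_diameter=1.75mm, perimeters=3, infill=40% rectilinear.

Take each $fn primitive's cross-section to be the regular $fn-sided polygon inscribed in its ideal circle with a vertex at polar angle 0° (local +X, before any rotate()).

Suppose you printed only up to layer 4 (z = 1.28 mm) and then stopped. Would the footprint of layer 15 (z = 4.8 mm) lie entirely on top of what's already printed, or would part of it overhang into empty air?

Compare the two slices. At z = 1.28: the cube is present — its section is the full 14×25 rectangle (area 350.00 mm²); the cylinder at (4.5, 7.5): section is a regular 6-gon, circumradius r=9.5 (area = (6/2)·9.500²·sin(360°/6) = 234.48 mm²); the cylinder at (2, -3.5) is not intersected at this z (z outside [3, 24.5]); Taking the union: the regions partially overlap — summed areas 584.48 mm² minus the doubly-counted overlap 184.40 mm² gives 400.07 mm² — area = 400.07 mm²; (rotated 75° about Z; rotation is an isometry so areas/perimeters/island counts are preserved). At z = 4.8: the cube is absent (z outside [0, 4]); the r=9.5 cylinder at (4.5, 7.5) contributes a regular 6-gon of circumradius 9.5 (area = (6/2)·9.500²·sin(360°/6) = 234.48 mm²); the cylinder at (2, -3.5): section is a regular 6-gon, circumradius r=5.5 (area = (6/2)·5.500²·sin(360°/6) = 78.59 mm²); Taking the union: the regions partially overlap — summed areas 313.07 mm² minus the doubly-counted overlap 12.06 mm² gives 301.01 mm² — area = 301.01 mm²; (whole slice rotated 75° about Z — lengths, areas and connectivity unchanged). Checking containment: at z = 4.8 the cross-section extends beyond the z = 1.28 cross-section by about 66.54 mm².

part overhangs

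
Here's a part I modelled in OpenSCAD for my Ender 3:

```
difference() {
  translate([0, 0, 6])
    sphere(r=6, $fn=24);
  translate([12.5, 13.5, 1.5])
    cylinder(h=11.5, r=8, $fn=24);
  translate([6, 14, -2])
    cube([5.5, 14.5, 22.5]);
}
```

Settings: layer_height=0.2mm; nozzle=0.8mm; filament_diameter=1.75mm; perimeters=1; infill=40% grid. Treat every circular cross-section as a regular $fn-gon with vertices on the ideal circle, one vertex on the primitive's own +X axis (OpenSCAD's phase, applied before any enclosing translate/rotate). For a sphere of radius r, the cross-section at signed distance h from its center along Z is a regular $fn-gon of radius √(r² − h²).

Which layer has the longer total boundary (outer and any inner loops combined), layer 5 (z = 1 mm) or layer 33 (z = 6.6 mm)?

layer 33 (z = 6.6 mm)

Layer 5 (z = 1): the r=6 sphere slices to a regular 24-gon of circumradius 3.317 (√(r²−h²) with h=5 from center) (perimeter = 2·24·3.317·sin(180°/24) = 20.78 mm); the cylinder at (12.5, 13.5) is absent (z outside [1.5, 13]); the 5.5×14.5 cube at (6, 14) contributes its full rectangle (perimeter 40.00 mm); After the difference (first − rest): starting from the r=6 sphere, the 5.5×14.5 cube at (6, 14) misses the remaining region (no effect) — boundary = 20.78 mm. So its perimeter = 20.78 mm. Layer 33 (z = 6.6): the r=6 sphere contributes a regular 24-gon of circumradius √(6²−0.6²) = 5.970 (perimeter = 2·24·5.970·sin(180°/24) = 37.40 mm); the r=8 cylinder at (12.5, 13.5) gives a regular 24-gon of circumradius 8 (constant along its height) (perimeter = 2·24·8.000·sin(180°/24) = 50.12 mm); the 5.5×14.5 cube at (6, 14) contributes its full rectangle (perimeter 40.00 mm); Taking the first minus the rest: starting from the r=6 sphere, the r=8 cylinder at (12.5, 13.5) misses the remaining region (no effect); the 5.5×14.5 cube at (6, 14) misses the remaining region (no effect) — boundary = 37.40 mm. So its perimeter = 37.40 mm. Layer 33 is larger (37.40 vs 20.78 mm).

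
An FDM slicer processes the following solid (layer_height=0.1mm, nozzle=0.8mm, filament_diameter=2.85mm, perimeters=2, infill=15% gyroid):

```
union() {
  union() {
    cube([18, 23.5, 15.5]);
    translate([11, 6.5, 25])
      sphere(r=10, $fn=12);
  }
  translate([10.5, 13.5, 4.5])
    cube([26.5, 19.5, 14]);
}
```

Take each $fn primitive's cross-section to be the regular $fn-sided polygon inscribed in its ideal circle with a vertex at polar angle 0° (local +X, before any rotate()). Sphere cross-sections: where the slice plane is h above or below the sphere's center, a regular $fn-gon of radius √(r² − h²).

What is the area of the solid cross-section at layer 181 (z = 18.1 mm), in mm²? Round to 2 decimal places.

673.73 mm²

At z = 18.1 mm: the cube is not intersected at this z (z outside [0, 15.5]); the r=10 sphere at (11, 6.5) contributes a regular 12-gon of circumradius √(10²−6.9²) = 7.238 (area = (12/2)·7.238²·sin(360°/12) = 157.17 mm²); Merging all regions: only the r=10 sphere at (11, 6.5) is present, so the union is just that shape — area = 157.17 mm²; the 26.5×19.5 cube at (10.5, 13.5) contributes its full rectangle (area 516.75 mm²); Taking the union: the regions partially overlap — summed areas 673.92 mm² minus the doubly-counted overlap 0.19 mm² gives 673.73 mm² — area = 673.73 mm². Overall, the cross-section is a single solid region. Net area = 673.73 mm².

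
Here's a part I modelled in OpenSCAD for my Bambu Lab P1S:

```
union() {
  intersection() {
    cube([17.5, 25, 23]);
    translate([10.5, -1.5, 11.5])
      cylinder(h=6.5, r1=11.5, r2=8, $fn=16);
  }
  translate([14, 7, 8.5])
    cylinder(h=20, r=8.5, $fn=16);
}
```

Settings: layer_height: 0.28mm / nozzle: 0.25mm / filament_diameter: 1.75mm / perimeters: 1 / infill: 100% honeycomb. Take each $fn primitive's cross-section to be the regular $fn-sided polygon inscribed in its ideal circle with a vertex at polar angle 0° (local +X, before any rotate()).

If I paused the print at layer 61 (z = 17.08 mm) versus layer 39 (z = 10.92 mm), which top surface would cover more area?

Layer 61 (z = 17.08): the cube is present — its section is the full 17.5×25 rectangle (area 437.50 mm²); the cone at (10.5, -1.5): at t=0.858 of its height the radius interpolates to r₁+(r₂−r₁)t = 8.495, giving a regular 16-gon of that circumradius (area = (16/2)·8.495²·sin(360°/16) = 220.95 mm²); Taking the intersection: the cone at (10.5, -1.5) partially overlaps the 17.5×25 cube; clipping to the common part keeps 83.11 mm² — area = 83.11 mm²; the r=8.5 cylinder at (14, 7) contributes a regular 16-gon of circumradius 8.5 (area = (16/2)·8.500²·sin(360°/16) = 221.19 mm²); Taking the union: the regions partially overlap — summed areas 304.30 mm² minus the doubly-counted overlap 63.88 mm² gives 240.42 mm² — area = 240.42 mm². So its area = 240.42 mm². Layer 39 (z = 10.92): the cube (footprint 17.5×25) is included at this height (area 437.50 mm²); the cone at (10.5, -1.5) is not intersected at this z (z outside [11.5, 18]); After intersecting: at least one operand is absent at this height, so nothing remains; the r=8.5 cylinder at (14, 7) contributes a regular 16-gon of circumradius 8.5 (area = (16/2)·8.500²·sin(360°/16) = 221.19 mm²); Merging all regions: only the r=8.5 cylinder at (14, 7) is present, so the union is just that shape — area = 221.19 mm². So its area = 221.19 mm². Layer 61 is larger (240.42 vs 221.19 mm²).

layer 61 (z = 17.08 mm)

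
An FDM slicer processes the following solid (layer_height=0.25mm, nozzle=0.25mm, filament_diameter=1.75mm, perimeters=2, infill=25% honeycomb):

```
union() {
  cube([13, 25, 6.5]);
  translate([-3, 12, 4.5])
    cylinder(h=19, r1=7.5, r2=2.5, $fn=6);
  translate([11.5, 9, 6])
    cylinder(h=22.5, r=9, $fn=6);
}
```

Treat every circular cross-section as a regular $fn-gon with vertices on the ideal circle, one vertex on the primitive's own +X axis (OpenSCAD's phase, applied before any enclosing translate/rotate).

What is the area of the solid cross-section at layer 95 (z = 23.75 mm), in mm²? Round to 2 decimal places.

At z = 23.75 mm: the cube does not reach this height (z outside [0, 6.5]); the cone at (-3, 12) is not intersected at this z (z outside [4.5, 23.5]); the r=9 cylinder at (11.5, 9) contributes a regular 6-gon of circumradius 9 (area = (6/2)·9.000²·sin(360°/6) = 210.44 mm²); Taking the union: only the r=9 cylinder at (11.5, 9) is present, so the union is just that shape — area = 210.44 mm². Overall, the cross-section is a single solid region. Net area = 210.44 mm².

210.44 mm²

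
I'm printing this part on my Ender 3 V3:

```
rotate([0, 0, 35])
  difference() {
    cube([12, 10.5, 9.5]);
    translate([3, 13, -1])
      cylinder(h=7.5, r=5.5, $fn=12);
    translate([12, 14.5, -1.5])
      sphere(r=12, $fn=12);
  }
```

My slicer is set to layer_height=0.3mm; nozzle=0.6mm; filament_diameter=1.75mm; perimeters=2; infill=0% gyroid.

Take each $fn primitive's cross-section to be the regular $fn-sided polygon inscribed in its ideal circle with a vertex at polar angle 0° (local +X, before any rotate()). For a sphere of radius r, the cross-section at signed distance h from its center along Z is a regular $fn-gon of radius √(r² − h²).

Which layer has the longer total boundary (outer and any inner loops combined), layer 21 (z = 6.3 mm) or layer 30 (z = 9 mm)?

layer 30 (z = 9 mm)

Layer 21 (z = 6.3): the cube is present — its section is the full 12×10.5 rectangle (perimeter 45.00 mm); the r=5.5 cylinder at (3, 13) gives a regular 12-gon of circumradius 5.5 (constant along its height) (perimeter = 2·12·5.500·sin(180°/12) = 34.16 mm); the sphere at (12, 14.5): section is a regular 12-gon, circumradius = √(r²−h²) = √(12²−7.8²) = 9.119 (perimeter = 2·12·9.119·sin(180°/12) = 56.65 mm); Subtracting the remaining from the first: starting from the 12×10.5 cube, the r=5.5 cylinder at (3, 13) partially overlaps it — only the 17.55 mm² overlap (of its 90.75 mm²) is removed, clipping the outline; the r=12 sphere at (12, 14.5) partially overlaps it — only the 23.18 mm² overlap (of its 249.48 mm²) is removed, clipping the outline — boundary = 39.03 mm; (rotated 35° about Z; rotation is an isometry so areas/perimeters/island counts are preserved). So its perimeter = 39.03 mm. Layer 30 (z = 9): the cube is present — its section is the full 12×10.5 rectangle (perimeter 45.00 mm); the cylinder at (3, 13) does not reach this height (z outside [-1, 6.5]); the r=12 sphere at (12, 14.5) contributes a regular 12-gon of circumradius √(12²−10.5²) = 5.809 (perimeter = 2·12·5.809·sin(180°/12) = 36.09 mm); After the difference (first − rest): starting from the 12×10.5 cube, the r=12 sphere at (12, 14.5) partially overlaps it — only the 4.66 mm² overlap (of its 101.25 mm²) is removed, clipping the outline — boundary = 43.72 mm; (whole slice rotated 35° about Z — lengths, areas and connectivity unchanged). So its perimeter = 43.72 mm. Layer 30 is larger (43.72 vs 39.03 mm).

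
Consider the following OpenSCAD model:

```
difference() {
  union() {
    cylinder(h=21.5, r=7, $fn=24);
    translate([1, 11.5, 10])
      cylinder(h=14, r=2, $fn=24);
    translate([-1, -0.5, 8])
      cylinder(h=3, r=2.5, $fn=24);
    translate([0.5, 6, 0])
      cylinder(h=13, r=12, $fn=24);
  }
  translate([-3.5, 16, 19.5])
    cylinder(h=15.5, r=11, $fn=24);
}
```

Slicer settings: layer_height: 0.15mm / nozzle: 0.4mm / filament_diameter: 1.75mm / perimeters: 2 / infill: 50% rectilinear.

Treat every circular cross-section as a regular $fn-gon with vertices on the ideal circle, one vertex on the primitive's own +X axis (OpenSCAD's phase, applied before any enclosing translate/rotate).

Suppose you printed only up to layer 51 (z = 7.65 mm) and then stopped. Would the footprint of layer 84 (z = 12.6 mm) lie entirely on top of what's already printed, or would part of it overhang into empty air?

entirely on top

Compare the two slices. At z = 7.65: the r=7 cylinder gives a regular 24-gon of circumradius 7 (constant along its height) (area = (24/2)·7.000²·sin(360°/24) = 152.19 mm²); the cylinder at (1, 11.5) is absent (z outside [10, 24]); the cylinder at (-1, -0.5) is not intersected at this z (z outside [8, 11]); the r=12 cylinder at (0.5, 6) contributes a regular 24-gon of circumradius 12 (area = (24/2)·12.000²·sin(360°/24) = 447.24 mm²); Merging all regions: the regions partially overlap — summed areas 599.42 mm² minus the doubly-counted overlap 144.68 mm² gives 454.75 mm² — area = 454.75 mm²; the cylinder at (-3.5, 16) does not reach this height (z outside [19.5, 35]); Taking the first minus the rest: none of the subtracted shapes is present at this height, so that combined region is unchanged — area = 454.75 mm². At z = 12.6: the r=7 cylinder contributes a regular 24-gon of circumradius 7 (area = (24/2)·7.000²·sin(360°/24) = 152.19 mm²); the cylinder at (1, 11.5): section is a regular 24-gon, circumradius r=2 (area = (24/2)·2.000²·sin(360°/24) = 12.42 mm²); the cylinder at (-1, -0.5) is not intersected at this z (z outside [8, 11]); the r=12 cylinder at (0.5, 6) contributes a regular 24-gon of circumradius 12 (area = (24/2)·12.000²·sin(360°/24) = 447.24 mm²); Taking the union: the regions partially overlap — summed areas 611.85 mm² minus the doubly-counted overlap 157.10 mm² gives 454.75 mm² — area = 454.75 mm²; the cylinder at (-3.5, 16) is not intersected at this z (z outside [19.5, 35]); After the difference (first − rest): none of the subtracted shapes is present at this height, so the result so far is unchanged — area = 454.75 mm². Checking containment: the cross-section at z = 12.6 is a subset of the cross-section at z = 7.65.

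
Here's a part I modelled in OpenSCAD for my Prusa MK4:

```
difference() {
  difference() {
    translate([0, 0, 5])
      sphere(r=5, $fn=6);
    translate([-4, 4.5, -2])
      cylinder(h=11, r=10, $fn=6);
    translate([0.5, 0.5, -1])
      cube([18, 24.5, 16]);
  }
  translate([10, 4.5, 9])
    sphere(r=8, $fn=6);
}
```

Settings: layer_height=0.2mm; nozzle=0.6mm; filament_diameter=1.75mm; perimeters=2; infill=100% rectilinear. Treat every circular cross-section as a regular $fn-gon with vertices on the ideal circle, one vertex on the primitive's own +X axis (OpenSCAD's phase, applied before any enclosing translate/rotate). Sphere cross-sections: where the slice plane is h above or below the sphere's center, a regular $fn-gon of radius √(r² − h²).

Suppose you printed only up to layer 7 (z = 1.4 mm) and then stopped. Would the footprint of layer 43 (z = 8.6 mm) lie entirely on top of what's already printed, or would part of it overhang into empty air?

entirely on top

Compare the two slices. At z = 1.4: the r=5 sphere contributes a regular 6-gon of circumradius √(5²−3.6²) = 3.470 (area = (6/2)·3.470²·sin(360°/6) = 31.28 mm²); the cylinder at (-4, 4.5): section is a regular 6-gon, circumradius r=10 (area = (6/2)·10.000²·sin(360°/6) = 259.81 mm²); the 18×24.5 cube at (0.5, 0.5) contributes its full rectangle (area 441.00 mm²); Subtracting the remaining from the first: starting from the r=5 sphere (31.28 mm²), the r=10 cylinder at (-4, 4.5) partially overlaps it — only the 31.07 mm² overlap (of its 259.81 mm²) is removed, clipping the outline; the 18×24.5 cube at (0.5, 0.5) misses the remaining region (no effect) — area = 0.21 mm²; the sphere at (10, 4.5): section is a regular 6-gon, circumradius = √(r²−h²) = √(8²−7.6²) = 2.498 (area = (6/2)·2.498²·sin(360°/6) = 16.21 mm²); After the difference (first − rest): starting from the result so far (0.21 mm²), the r=8 sphere at (10, 4.5) misses the remaining region (no effect) — area = 0.21 mm². At z = 8.6: the r=5 sphere slices to a regular 6-gon of circumradius 3.470 (√(r²−h²) with h=3.6 from center) (area = (6/2)·3.470²·sin(360°/6) = 31.28 mm²); the cylinder at (-4, 4.5): section is a regular 6-gon, circumradius r=10 (area = (6/2)·10.000²·sin(360°/6) = 259.81 mm²); the 18×24.5 cube at (0.5, 0.5) contributes its full rectangle (area 441.00 mm²); Subtracting the remaining from the first: starting from the r=5 sphere (31.28 mm²), the r=10 cylinder at (-4, 4.5) partially overlaps it — only the 31.07 mm² overlap (of its 259.81 mm²) is removed, clipping the outline; the 18×24.5 cube at (0.5, 0.5) misses the remaining region (no effect) — area = 0.21 mm²; the sphere at (10, 4.5): section is a regular 6-gon, circumradius = √(r²−h²) = √(8²−0.4²) = 7.990 (area = (6/2)·7.990²·sin(360°/6) = 165.86 mm²); Subtracting the remaining from the first: starting from that combined region (0.21 mm²), the r=8 sphere at (10, 4.5) misses the remaining region (no effect) — area = 0.21 mm². Checking containment: the cross-section at z = 8.6 is a subset of the cross-section at z = 1.4.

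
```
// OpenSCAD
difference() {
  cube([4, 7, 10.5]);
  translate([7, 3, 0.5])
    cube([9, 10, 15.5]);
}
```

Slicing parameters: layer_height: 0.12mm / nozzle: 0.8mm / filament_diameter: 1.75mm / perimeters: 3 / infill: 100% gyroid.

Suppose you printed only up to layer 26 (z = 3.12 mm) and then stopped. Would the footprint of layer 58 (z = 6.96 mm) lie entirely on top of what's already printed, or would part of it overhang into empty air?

Compare the two slices. At z = 3.12: the 4×7 cube contributes its full rectangle (area 28.00 mm²); the 9×10 cube at (7, 3) contributes its full rectangle (area 90.00 mm²); After the difference (first − rest): starting from the 4×7 cube (28.00 mm²), the 9×10 cube at (7, 3) misses the remaining region (no effect) — area = 28.00 mm². At z = 6.96: the cube is present — its section is the full 4×7 rectangle (area 28.00 mm²); the cube at (7, 3) is present — its section is the full 9×10 rectangle (area 90.00 mm²); Subtracting the remaining from the first: starting from the 4×7 cube (28.00 mm²), the 9×10 cube at (7, 3) misses the remaining region (no effect) — area = 28.00 mm². Checking containment: the cross-section at z = 6.96 is a subset of the cross-section at z = 3.12.

entirely on top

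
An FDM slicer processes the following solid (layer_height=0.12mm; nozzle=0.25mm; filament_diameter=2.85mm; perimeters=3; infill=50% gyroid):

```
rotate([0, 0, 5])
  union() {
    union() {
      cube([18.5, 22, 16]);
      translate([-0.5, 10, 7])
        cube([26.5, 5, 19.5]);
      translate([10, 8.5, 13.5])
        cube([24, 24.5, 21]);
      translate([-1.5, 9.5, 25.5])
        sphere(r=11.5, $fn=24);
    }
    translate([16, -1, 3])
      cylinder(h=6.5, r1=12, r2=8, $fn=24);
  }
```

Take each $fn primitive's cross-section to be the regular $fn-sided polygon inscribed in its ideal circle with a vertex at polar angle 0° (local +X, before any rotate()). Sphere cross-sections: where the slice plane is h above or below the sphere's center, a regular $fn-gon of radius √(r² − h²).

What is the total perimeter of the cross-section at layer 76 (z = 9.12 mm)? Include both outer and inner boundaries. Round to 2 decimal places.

116.75 mm

At z = 9.12 mm: the cube is present — its section is the full 18.5×22 rectangle (perimeter 81.00 mm); the cube at (-0.5, 10) (footprint 26.5×5) is included at this height (perimeter 63.00 mm); the cube at (10, 8.5) is absent (z outside [13.5, 34.5]); the sphere at (-1.5, 9.5) is not intersected at this z (|z−center|=16.380 > r=11.5); Combining (union): the regions partially overlap (shared area 92.50 mm²), so the edge portions inside another operand are dropped and the merged outline is re-measured after clipping — boundary = 97.00 mm; the cone at (16, -1): at t=0.942 of its height the radius interpolates to r₁+(r₂−r₁)t = 8.234, giving a regular 24-gon of that circumradius (perimeter = 2·24·8.234·sin(180°/24) = 51.59 mm); Combining (union): the regions partially overlap (shared area 62.13 mm²), so the edge portions inside another operand are dropped and the merged outline is re-measured after clipping — boundary = 116.75 mm; (rotated 5° about Z; rotation is an isometry so areas/perimeters/island counts are preserved). Overall, the cross-section is a single solid region. Total boundary length (outer) = 116.75 mm.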